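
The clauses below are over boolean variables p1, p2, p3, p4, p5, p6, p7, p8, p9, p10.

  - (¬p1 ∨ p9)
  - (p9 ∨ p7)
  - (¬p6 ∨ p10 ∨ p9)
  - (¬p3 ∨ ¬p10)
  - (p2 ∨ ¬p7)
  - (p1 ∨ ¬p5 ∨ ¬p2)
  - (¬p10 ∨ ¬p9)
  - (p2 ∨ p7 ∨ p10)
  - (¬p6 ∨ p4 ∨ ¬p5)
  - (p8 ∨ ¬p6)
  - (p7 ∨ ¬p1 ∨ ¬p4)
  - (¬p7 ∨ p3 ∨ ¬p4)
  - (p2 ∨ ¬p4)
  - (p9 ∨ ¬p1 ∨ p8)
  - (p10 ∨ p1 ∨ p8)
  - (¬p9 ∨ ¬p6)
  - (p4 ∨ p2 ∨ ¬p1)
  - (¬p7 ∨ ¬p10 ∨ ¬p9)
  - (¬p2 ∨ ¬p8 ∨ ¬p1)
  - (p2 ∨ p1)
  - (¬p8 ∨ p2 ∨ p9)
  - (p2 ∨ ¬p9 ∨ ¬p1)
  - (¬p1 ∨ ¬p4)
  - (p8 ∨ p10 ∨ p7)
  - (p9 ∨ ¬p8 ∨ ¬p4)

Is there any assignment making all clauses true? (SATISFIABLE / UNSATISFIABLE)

SATISFIABLE

Pure literal: p5 appears only negated; assign p5 = False.
Pure literal: p6 appears only negated; assign p6 = False.
Set p1 = False and propagate.
  then p2 is forced to True.
For the remaining variables, p3 = False, p4 = True, p7 = False, p8 = True, p9 = True, p10 = False works.
Every clause has at least one true literal under this assignment.
So p1 = False, p2 = True, p3 = False, p4 = True, p5 = False, p6 = False, p7 = False, p8 = True, p9 = True, p10 = False is a satisfying assignment.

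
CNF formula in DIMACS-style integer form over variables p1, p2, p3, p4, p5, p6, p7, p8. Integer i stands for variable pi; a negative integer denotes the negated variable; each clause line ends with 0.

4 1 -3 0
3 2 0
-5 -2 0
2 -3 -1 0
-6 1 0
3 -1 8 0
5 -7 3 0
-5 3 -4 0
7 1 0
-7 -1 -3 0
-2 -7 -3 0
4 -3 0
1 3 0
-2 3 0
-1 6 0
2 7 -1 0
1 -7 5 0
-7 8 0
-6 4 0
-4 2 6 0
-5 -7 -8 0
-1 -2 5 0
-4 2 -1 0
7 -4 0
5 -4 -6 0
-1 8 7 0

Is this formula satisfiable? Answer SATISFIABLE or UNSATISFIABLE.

UNSATISFIABLE

p1 = True:
  propagation gives p6=True, p4=True, p2=True, p5=False; an empty clause results — contradiction.
p1 = False:
  propagation gives p6=False, p7=True, p3=True, p4=True; an empty clause results — contradiction.
Every branch closes, so no satisfying assignment exists.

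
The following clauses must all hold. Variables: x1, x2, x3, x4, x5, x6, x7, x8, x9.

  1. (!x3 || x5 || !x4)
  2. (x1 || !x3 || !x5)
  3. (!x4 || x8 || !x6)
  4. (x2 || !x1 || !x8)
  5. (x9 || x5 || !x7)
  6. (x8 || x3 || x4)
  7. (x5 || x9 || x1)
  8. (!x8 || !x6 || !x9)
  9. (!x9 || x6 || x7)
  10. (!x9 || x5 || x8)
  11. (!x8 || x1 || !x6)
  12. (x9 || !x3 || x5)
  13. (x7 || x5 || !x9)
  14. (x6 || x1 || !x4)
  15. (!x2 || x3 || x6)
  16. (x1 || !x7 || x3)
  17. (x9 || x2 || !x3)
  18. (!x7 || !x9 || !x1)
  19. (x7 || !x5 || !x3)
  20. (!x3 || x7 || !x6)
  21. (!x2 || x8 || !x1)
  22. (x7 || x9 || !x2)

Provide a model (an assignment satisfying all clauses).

x1=F, x2=T, x3=T, x4=F, x5=F, x6=F, x7=T, x8=T, x9=T

Set x1 = False and propagate.
Set x2 = True and propagate.
Set x3 = True and propagate.
  then x5 is forced to False.
  then x4 is forced to False.
  then x9 is forced to True.
  then x8 is forced to True.
  then x6 is forced to False.
  then x7 is forced to True.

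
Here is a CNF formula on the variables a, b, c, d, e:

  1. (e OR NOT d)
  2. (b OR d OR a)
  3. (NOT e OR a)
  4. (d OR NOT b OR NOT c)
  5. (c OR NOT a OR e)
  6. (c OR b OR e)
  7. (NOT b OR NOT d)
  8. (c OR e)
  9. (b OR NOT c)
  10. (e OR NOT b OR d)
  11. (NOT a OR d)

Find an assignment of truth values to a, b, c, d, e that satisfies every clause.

Set a = True and propagate.
  then d is forced to True.
  then e is forced to True.
  then b is forced to False.
  then c is forced to False.

a = T, b = F, c = F, d = T, e = T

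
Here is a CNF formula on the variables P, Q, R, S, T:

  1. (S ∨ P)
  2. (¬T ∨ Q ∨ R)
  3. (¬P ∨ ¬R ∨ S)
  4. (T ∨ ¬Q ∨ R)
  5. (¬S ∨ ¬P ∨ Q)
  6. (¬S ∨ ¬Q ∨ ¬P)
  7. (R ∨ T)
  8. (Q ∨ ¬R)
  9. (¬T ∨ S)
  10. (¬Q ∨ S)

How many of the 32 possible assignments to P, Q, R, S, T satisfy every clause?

3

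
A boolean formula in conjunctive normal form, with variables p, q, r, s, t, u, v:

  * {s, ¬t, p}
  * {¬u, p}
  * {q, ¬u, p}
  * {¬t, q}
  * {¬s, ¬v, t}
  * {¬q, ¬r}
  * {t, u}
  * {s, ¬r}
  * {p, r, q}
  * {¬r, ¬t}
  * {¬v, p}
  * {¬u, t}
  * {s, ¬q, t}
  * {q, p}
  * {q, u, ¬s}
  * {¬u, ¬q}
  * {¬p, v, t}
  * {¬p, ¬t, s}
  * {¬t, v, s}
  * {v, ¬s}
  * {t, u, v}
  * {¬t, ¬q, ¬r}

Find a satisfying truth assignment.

p=True, q=True, r=False, s=True, t=True, u=False, v=True

Set p = True and propagate.
Try q = True.
  then r is forced to False.
  then u is forced to False.
  then t is forced to True.
  then s is forced to True.
  then v is forced to True.
Every clause has at least one true literal under this assignment.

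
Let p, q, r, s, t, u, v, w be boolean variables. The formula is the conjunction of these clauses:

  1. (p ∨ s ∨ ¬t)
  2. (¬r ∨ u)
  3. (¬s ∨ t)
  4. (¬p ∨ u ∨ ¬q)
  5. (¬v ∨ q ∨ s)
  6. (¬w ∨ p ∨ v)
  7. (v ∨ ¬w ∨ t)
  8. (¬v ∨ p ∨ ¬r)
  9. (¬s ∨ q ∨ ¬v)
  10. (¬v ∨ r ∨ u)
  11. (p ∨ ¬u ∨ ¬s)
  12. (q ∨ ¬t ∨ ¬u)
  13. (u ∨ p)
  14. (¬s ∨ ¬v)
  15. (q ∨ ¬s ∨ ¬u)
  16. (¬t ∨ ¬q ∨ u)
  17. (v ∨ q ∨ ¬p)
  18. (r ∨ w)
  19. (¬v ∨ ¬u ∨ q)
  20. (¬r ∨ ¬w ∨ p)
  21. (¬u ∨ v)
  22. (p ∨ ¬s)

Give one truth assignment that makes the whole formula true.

p=1  q=1  r=1  s=0  t=1  u=1  v=1  w=0

Check each clause:
  1. (¬t ∨ p ∨ s) — p is true.
  2. (¬r ∨ u) — u is true.
  3. (¬s ∨ t) — ¬s is true.
  4. (¬q ∨ ¬p ∨ u) — u is true.
  5. (s ∨ q ∨ ¬v) — q is true.
  6. (v ∨ ¬w ∨ p) — ¬w is true.
  7. (¬w ∨ t ∨ v) — ¬w is true.
  8. (¬v ∨ ¬r ∨ p) — p is true.
  9. (q ∨ ¬s ∨ ¬v) — q is true.
  10. (r ∨ ¬v ∨ u) — r is true.
  11. (¬s ∨ ¬u ∨ p) — p is true.
  12. (q ∨ ¬t ∨ ¬u) — q is true.
  13. (p ∨ u) — p is true.
  14. (¬s ∨ ¬v) — ¬s is true.
  15. (q ∨ ¬u ∨ ¬s) — q is true.
  16. (¬q ∨ u ∨ ¬t) — u is true.
  17. (v ∨ ¬p ∨ q) — q is true.
  18. (w ∨ r) — r is true.
  19. (¬v ∨ ¬u ∨ q) — q is true.
  20. (¬r ∨ p ∨ ¬w) — ¬w is true.
  21. (¬u ∨ v) — v is true.
  22. (¬s ∨ p) — p is true.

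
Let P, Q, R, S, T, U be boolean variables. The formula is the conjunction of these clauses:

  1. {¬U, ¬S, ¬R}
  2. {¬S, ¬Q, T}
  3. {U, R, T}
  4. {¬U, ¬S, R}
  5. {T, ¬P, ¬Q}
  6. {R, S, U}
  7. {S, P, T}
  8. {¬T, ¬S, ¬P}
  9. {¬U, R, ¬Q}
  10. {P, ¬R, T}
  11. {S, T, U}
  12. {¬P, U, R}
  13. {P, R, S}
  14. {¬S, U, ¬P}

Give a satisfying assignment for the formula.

Branch on P: take P = True.
Branch on Q: take Q = True.
  then T is forced to True.
  then S is forced to False.
Branch on R: take R = True.
U is now unconstrained; take U = True.

P = True, Q = True, R = True, S = False, T = True, U = True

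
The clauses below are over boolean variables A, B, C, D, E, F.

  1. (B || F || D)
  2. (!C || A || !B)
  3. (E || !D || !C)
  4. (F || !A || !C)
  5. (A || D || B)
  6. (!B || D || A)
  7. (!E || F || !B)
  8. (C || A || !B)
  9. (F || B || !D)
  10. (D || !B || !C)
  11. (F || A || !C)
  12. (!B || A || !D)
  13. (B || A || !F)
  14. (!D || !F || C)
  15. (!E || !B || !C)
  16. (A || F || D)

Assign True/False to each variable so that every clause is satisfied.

A=True, B=True, C=False, D=False, E=True, F=True

Branch on A: take A = True.
The remaining clauses are satisfied by B = True, C = False, D = False, E = True, F = True.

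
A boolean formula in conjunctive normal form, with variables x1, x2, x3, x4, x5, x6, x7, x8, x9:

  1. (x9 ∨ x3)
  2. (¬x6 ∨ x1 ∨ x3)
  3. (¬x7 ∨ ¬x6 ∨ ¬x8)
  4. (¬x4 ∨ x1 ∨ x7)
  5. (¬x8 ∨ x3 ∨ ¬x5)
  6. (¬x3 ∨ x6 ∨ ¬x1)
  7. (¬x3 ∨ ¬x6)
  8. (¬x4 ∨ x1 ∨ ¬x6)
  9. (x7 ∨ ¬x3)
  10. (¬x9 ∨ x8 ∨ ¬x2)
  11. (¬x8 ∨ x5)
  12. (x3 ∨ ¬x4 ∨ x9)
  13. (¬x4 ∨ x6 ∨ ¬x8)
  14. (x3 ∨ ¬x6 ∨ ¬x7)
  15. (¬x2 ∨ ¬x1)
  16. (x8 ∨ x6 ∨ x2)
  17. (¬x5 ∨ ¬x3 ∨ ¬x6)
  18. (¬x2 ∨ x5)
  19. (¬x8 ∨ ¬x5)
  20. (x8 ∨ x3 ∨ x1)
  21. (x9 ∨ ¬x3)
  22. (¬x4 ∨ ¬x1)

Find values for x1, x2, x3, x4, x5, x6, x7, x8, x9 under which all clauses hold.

Pure literal: x4 appears only negated; assign x4 = False.
Try x1 = True.
  then x2 is forced to False.
Branch on x3: take x3 = False.
  then x9 is forced to True.
Set x5 = False and propagate.
  then x8 is forced to False.
  then x6 is forced to True.
  then x7 is forced to False.
Every clause has at least one true literal under this assignment.

x1=T, x2=F, x3=F, x4=F, x5=F, x6=T, x7=F, x8=F, x9=T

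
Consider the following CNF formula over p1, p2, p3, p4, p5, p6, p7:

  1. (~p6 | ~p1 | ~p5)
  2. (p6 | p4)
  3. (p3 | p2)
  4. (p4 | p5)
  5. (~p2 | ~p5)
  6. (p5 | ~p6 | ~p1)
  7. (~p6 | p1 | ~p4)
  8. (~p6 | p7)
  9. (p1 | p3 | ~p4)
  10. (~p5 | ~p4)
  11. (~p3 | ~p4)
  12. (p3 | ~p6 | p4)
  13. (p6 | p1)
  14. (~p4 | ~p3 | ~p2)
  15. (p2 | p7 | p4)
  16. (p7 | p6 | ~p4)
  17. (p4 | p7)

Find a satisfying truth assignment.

p1=F, p2=F, p3=T, p4=F, p5=T, p6=T, p7=T

Check each clause:
  1. (~p5 | ~p6 | ~p1) — ~p1 is true.
  2. (p4 | p6) — p6 is true.
  3. (p2 | p3) — p3 is true.
  4. (p4 | p5) — p5 is true.
  5. (~p2 | ~p5) — ~p2 is true.
  6. (p5 | ~p1 | ~p6) — p5 is true.
  7. (~p6 | ~p4 | p1) — ~p4 is true.
  8. (~p6 | p7) — p7 is true.
  9. (p1 | p3 | ~p4) — p3 is true.
  10. (~p4 | ~p5) — ~p4 is true.
  11. (~p4 | ~p3) — ~p4 is true.
  12. (p4 | ~p6 | p3) — p3 is true.
  13. (p1 | p6) — p6 is true.
  14. (~p2 | ~p4 | ~p3) — ~p4 is true.
  15. (p2 | p7 | p4) — p7 is true.
  16. (p6 | ~p4 | p7) — ~p4 is true.
  17. (p4 | p7) — p7 is true.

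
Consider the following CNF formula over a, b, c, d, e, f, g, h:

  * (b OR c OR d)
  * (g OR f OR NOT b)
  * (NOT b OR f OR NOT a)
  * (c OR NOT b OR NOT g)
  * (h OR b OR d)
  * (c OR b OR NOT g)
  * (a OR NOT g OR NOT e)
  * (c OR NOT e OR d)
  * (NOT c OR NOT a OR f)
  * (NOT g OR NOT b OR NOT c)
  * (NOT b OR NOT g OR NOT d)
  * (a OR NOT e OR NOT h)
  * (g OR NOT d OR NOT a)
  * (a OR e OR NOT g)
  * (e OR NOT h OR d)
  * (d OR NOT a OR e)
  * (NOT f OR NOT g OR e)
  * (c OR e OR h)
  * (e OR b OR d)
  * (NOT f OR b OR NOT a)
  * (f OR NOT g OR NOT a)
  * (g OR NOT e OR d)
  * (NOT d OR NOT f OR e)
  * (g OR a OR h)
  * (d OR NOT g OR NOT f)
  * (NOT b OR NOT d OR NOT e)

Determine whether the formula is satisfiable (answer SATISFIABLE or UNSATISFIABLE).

SATISFIABLE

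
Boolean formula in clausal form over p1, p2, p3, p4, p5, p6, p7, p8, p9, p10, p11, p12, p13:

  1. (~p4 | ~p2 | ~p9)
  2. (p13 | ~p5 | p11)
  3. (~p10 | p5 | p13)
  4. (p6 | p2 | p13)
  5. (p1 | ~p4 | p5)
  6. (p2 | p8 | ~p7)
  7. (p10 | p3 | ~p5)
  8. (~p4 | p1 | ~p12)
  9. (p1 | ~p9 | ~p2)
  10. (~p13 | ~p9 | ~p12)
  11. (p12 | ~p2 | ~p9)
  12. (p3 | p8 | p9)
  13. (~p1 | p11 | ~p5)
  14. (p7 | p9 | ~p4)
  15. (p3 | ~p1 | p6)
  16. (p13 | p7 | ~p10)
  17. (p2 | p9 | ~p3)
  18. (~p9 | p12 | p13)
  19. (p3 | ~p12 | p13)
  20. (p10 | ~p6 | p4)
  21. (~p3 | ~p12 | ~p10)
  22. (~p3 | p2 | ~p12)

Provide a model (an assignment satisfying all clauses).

Pure literal: p8 appears only positively; assign p8 = True.
Set p1 = False and propagate.
Branch on p2: take p2 = True.
  then p9 is forced to False.
For the remaining variables, p3 = True, p4 = False, p5 = True, p6 = False, p7 = False, p10 = True, p11 = False, p12 = False, p13 = True works.

p1=False, p2=True, p3=True, p4=False, p5=True, p6=False, p7=False, p8=True, p9=False, p10=True, p11=False, p12=False, p13=True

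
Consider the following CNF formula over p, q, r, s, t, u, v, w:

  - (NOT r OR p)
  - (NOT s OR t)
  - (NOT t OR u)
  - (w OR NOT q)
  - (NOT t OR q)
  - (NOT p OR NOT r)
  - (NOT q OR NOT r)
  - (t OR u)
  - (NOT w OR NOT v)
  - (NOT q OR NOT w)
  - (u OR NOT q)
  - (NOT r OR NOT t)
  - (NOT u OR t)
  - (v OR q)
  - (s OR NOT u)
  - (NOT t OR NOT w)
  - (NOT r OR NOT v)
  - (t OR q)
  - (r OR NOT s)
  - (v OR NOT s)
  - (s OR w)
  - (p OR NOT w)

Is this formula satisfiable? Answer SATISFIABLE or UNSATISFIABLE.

t = True:
  propagation gives u=True, q=True, w=True; an empty clause results — contradiction.
t = False:
  propagation gives s=False, u=True; an empty clause results — contradiction.
Every branch closes, so no satisfying assignment exists.

UNSATISFIABLE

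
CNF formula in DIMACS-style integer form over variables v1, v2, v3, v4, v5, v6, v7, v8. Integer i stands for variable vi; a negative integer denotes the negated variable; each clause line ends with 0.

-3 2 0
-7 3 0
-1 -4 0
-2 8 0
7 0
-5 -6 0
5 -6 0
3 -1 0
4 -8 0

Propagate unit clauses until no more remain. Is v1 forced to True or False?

(v7) stands alone — v7 = True.
From (~v7 | v3) and v7 = True: v3 = True.
In (v2 | ~v3), ~v3 is now false; v2 must hold, so v2 = True.
(~v2 | v8): since v2 = True, the clause reduces to (v8). v8 = True.
(v4 | ~v8): since v8 = True, the clause reduces to (v4). v4 = True.
(~v4 | ~v1) with v4 = True leaves only ~v1, so v1 = False.

False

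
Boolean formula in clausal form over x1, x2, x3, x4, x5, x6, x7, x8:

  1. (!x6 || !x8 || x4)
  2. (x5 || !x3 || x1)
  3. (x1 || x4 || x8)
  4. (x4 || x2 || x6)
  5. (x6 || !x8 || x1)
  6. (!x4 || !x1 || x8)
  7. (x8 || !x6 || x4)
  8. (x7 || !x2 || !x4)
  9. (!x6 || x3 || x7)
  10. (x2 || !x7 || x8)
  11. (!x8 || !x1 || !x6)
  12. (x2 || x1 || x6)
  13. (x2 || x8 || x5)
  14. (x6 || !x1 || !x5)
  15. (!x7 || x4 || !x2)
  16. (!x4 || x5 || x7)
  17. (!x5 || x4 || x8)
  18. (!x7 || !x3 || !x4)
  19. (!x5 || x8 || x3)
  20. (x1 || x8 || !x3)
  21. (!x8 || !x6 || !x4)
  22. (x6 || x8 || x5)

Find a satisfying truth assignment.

Branch on x1: take x1 = True.
Branch on x2: take x2 = True.
Branch on x3: take x3 = True.
For the remaining variables, x4 = False, x5 = False, x6 = False, x7 = False, x8 = True works.
Every clause has at least one true literal under this assignment.
Check each clause:
  1. (x4 || !x6 || !x8) — !x6 is true.
  2. (x5 || !x3 || x1) — x1 is true.
  3. (x8 || x1 || x4) — x8 is true.
  4. (x4 || x6 || x2) — x2 is true.
  5. (!x8 || x1 || x6) — x1 is true.
  6. (!x4 || !x1 || x8) — x8 is true.
  7. (!x6 || x4 || x8) — x8 is true.
  8. (x7 || !x4 || !x2) — !x4 is true.
  9. (!x6 || x7 || x3) — !x6 is true.
  10. (x8 || !x7 || x2) — x8 is true.
  11. (!x6 || !x1 || !x8) — !x6 is true.
  12. (x6 || x1 || x2) — x1 is true.
  13. (x2 || x5 || x8) — x8 is true.
  14. (x6 || !x5 || !x1) — !x5 is true.
  15. (!x7 || x4 || !x2) — !x7 is true.
  16. (!x4 || x5 || x7) — !x4 is true.
  17. (!x5 || x8 || x4) — x8 is true.
  18. (!x7 || !x3 || !x4) — !x7 is true.
  19. (!x5 || x3 || x8) — x8 is true.
  20. (!x3 || x8 || x1) — x8 is true.
  21. (!x8 || !x4 || !x6) — !x6 is true.
  22. (x8 || x5 || x6) — x8 is true.

x1 = 1, x2 = 1, x3 = 1, x4 = 0, x5 = 0, x6 = 0, x7 = 0, x8 = 1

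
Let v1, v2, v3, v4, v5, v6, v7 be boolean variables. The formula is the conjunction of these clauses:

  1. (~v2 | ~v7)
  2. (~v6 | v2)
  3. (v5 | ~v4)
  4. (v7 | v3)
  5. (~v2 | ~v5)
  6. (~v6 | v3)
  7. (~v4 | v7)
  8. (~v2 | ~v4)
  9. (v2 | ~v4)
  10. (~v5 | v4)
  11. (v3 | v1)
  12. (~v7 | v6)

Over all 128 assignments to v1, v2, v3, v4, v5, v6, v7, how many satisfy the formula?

The models are:
  v1=0 v2=0 v3=1 v4=0 v5=0 v6=0 v7=0
  v1=0 v2=1 v3=1 v4=0 v5=0 v6=0 v7=0
  v1=0 v2=1 v3=1 v4=0 v5=0 v6=1 v7=0
  v1=1 v2=0 v3=1 v4=0 v5=0 v6=0 v7=0
  v1=1 v2=1 v3=1 v4=0 v5=0 v6=0 v7=0
  v1=1 v2=1 v3=1 v4=0 v5=0 v6=1 v7=0
Count: 6.

6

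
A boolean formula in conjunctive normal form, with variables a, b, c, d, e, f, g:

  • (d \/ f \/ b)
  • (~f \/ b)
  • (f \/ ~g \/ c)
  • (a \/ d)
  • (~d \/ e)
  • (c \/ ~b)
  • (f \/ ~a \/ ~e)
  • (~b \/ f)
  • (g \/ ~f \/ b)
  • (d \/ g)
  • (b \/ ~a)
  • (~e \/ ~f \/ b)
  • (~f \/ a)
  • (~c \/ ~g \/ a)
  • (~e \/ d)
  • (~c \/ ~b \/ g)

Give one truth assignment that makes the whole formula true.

Try a = True.
  then b is forced to True.
  then c is forced to True.
  then f is forced to True.
  then g is forced to True.
The remaining clauses are satisfied by d = True, e = True.
Every clause has at least one true literal under this assignment.

a=True  b=True  c=True  d=True  e=True  f=True  g=True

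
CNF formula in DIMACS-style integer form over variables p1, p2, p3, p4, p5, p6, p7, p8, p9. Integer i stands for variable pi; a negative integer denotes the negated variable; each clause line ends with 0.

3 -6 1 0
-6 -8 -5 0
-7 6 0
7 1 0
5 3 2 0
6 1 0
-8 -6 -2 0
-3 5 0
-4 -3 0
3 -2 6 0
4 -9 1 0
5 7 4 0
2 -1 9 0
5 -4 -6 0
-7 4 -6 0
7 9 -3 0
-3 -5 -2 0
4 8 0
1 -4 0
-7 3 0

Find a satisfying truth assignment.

p1 = T, p2 = F, p3 = F, p4 = T, p5 = T, p6 = F, p7 = F, p8 = F, p9 = T

Try p1 = True.
Set p2 = False and propagate.
  then p9 is forced to True.
For the remaining variables, p3 = False, p4 = True, p5 = True, p6 = False, p7 = False, p8 = False works.
Every clause has at least one true literal under this assignment.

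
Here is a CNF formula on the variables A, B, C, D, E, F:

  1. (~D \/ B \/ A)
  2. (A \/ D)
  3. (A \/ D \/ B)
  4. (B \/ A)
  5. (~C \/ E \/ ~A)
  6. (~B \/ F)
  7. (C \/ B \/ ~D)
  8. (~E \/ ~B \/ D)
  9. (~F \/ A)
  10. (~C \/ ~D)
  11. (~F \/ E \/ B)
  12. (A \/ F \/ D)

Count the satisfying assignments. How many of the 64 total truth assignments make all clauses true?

8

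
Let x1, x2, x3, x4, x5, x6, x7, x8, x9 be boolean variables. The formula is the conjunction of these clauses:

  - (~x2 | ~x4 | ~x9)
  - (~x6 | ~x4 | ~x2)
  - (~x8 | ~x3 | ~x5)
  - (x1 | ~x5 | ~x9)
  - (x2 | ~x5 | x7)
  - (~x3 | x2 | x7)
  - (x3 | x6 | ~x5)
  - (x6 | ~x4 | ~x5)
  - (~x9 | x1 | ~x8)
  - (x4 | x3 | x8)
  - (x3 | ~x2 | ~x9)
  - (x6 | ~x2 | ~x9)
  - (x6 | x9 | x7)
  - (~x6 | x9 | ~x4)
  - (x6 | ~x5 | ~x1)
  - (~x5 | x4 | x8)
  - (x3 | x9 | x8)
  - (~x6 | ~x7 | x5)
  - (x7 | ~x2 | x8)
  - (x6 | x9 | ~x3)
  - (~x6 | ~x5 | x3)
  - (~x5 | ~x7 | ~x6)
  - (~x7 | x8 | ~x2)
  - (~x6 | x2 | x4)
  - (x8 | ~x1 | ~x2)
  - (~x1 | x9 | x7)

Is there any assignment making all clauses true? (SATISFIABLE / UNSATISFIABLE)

Branch on x1: take x1 = True.
Branch on x2: take x2 = False.
Try x3 = True.
  then x7 is forced to True.
For the remaining variables, x4 = False, x5 = False, x6 = False, x8 = False, x9 = True works.
So x1=True  x2=False  x3=True  x4=False  x5=False  x6=False  x7=True  x8=False  x9=True is a satisfying assignment.

SATISFIABLE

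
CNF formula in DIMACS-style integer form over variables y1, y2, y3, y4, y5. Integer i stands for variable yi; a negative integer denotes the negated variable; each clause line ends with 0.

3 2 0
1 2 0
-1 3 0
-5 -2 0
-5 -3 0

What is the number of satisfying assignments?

Case analysis on y2 and y3:
  y2=1, y3=1: remaining (y1,y4,y5) ∈ {(0,0,0); (0,1,0); (1,0,0); (1,1,0)} — 4.
  y2=1, y3=0: remaining (y1,y4,y5) ∈ {(0,0,0); (0,1,0)} — 2.
  y2=0, y3=1: remaining (y1,y4,y5) ∈ {(1,0,0); (1,1,0)} — 2.
  y2=0, y3=0: a clause becomes empty — 0.
Total: 4 + 2 + 2 + 0 = 8.

8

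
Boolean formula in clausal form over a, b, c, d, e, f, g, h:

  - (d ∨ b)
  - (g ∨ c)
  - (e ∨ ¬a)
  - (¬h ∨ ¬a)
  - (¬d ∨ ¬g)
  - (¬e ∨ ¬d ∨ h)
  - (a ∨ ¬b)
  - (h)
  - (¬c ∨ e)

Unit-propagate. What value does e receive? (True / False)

(h) stands alone — h = True.
(¬a ∨ ¬h) with h = True leaves only ¬a, so a = False.
In (a ∨ ¬b), a is now false; ¬b must hold, so b = False.
(d ∨ b): since b = False, the clause reduces to (d). d = True.
From (¬d ∨ ¬g) and d = True: g = False.
In (g ∨ c), g is now false; c must hold, so c = True.
(¬c ∨ e) with c = True leaves only e, so e = True.

True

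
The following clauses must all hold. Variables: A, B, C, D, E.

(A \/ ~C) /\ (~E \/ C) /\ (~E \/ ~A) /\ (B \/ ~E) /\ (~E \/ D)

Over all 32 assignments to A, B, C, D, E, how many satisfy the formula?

Case analysis on E and A:
  E=1, A=1: a clause becomes empty — 0.
  E=1, A=0: a clause becomes empty — 0.
  E=0, A=1: B, C, D free → 2^3 = 8.
  E=0, A=0: remaining (B,C,D) ∈ {(0,0,0); (0,0,1); (1,0,0); (1,0,1)} — 4.
Total: 0 + 0 + 8 + 4 = 12.

12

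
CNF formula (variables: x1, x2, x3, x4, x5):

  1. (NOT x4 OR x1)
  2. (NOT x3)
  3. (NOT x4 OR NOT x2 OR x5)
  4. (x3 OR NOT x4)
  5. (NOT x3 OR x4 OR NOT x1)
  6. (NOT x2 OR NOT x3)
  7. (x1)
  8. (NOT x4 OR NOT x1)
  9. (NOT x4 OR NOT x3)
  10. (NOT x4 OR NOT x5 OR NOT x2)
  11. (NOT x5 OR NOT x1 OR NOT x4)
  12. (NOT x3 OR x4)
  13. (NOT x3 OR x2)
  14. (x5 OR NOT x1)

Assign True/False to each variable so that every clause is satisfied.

x1=True, x2=True, x3=False, x4=False, x5=True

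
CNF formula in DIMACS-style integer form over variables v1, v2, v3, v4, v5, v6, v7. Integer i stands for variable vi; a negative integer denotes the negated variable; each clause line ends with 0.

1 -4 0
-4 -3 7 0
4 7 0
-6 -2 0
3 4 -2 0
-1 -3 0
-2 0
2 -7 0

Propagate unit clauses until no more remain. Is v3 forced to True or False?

False

(~v2) is a unit clause: v2 = False.
(~v7 | v2): since v2 = False, the clause reduces to (~v7). v7 = False.
From (v4 | v7) and v7 = False: v4 = True.
(~v4 | v1): since v4 = True, the clause reduces to (v1). v1 = True.
From (~v3 | v7 | ~v4) and v4 = True, v7 = False: v3 = False.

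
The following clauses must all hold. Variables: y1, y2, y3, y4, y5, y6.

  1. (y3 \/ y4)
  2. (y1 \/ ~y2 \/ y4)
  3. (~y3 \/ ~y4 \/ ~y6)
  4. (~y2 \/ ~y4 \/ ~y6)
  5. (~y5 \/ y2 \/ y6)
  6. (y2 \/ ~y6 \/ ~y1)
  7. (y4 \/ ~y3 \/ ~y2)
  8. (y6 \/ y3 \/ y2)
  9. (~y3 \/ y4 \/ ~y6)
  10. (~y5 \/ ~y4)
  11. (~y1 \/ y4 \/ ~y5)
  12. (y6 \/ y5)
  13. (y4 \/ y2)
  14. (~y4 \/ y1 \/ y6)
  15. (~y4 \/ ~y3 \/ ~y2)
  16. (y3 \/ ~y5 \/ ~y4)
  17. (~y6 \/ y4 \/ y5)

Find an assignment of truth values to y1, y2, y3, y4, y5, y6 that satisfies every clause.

Try y1 = False.
Set y2 = False and propagate.
  then y4 is forced to True.
  then y5 is forced to False.
  then y6 is forced to True.
  then y3 is forced to False.
Check each clause:
  1. (y4 \/ y3) — y4 is true.
  2. (y4 \/ y1 \/ ~y2) — y4 is true.
  3. (~y6 \/ ~y4 \/ ~y3) — ~y3 is true.
  4. (~y2 \/ ~y4 \/ ~y6) — ~y2 is true.
  5. (y2 \/ y6 \/ ~y5) — ~y5 is true.
  6. (~y1 \/ y2 \/ ~y6) — ~y1 is true.
  7. (~y3 \/ y4 \/ ~y2) — y4 is true.
  8. (y6 \/ y3 \/ y2) — y6 is true.
  9. (y4 \/ ~y6 \/ ~y3) — y4 is true.
  10. (~y4 \/ ~y5) — ~y5 is true.
  11. (y4 \/ ~y1 \/ ~y5) — ~y5 is true.
  12. (y6 \/ y5) — y6 is true.
  13. (y4 \/ y2) — y4 is true.
  14. (y1 \/ ~y4 \/ y6) — y6 is true.
  15. (~y3 \/ ~y4 \/ ~y2) — ~y3 is true.
  16. (~y4 \/ y3 \/ ~y5) — ~y5 is true.
  17. (y5 \/ ~y6 \/ y4) — y4 is true.

y1 = F, y2 = F, y3 = F, y4 = T, y5 = F, y6 = T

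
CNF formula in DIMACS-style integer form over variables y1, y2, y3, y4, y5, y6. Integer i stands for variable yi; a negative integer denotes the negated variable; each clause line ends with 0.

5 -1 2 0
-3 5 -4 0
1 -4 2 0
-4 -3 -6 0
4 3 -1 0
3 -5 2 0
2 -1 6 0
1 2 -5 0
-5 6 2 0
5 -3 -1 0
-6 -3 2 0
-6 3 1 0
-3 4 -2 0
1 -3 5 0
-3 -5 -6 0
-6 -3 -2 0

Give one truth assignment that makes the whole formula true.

y1=T  y2=T  y3=T  y4=T  y5=T  y6=F

Check each clause:
  1. (y5 || y2 || !y1) — y2 is true.
  2. (y5 || !y3 || !y4) — y5 is true.
  3. (!y4 || y2 || y1) — y1 is true.
  4. (!y6 || !y4 || !y3) — !y6 is true.
  5. (!y1 || y4 || y3) — y3 is true.
  6. (y3 || !y5 || y2) — y3 is true.
  7. (y2 || y6 || !y1) — y2 is true.
  8. (y2 || !y5 || y1) — y1 is true.
  9. (y2 || y6 || !y5) — y2 is true.
  10. (!y1 || !y3 || y5) — y5 is true.
  11. (y2 || !y3 || !y6) — !y6 is true.
  12. (y3 || !y6 || y1) — y1 is true.
  13. (y4 || !y3 || !y2) — y4 is true.
  14. (y5 || y1 || !y3) — y5 is true.
  15. (!y6 || !y3 || !y5) — !y6 is true.
  16. (!y2 || !y3 || !y6) — !y6 is true.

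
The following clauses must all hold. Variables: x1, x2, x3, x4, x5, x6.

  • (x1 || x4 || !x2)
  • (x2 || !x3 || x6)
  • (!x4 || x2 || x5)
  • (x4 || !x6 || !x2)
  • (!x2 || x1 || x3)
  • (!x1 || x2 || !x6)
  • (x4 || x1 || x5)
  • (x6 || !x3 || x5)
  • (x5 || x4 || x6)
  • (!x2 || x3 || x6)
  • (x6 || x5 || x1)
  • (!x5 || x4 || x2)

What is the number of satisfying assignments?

13

Case analysis on x2 and x6:
  x2=1, x6=1: x5 free; 3 ways for (x1,x3,x4) × 2^1 = 6.
  x2=1, x6=0: remaining (x1,x3,x4,x5) ∈ {(0,1,1,1); (1,1,0,1); (1,1,1,1)} — 3.
  x2=0, x6=1: remaining (x1,x3,x4,x5) ∈ {(0,0,1,1); (0,1,1,1)} — 2.
  x2=0, x6=0: remaining (x1,x3,x4,x5) ∈ {(0,0,1,1); (1,0,1,1)} — 2.
Total: 6 + 3 + 2 + 2 = 13.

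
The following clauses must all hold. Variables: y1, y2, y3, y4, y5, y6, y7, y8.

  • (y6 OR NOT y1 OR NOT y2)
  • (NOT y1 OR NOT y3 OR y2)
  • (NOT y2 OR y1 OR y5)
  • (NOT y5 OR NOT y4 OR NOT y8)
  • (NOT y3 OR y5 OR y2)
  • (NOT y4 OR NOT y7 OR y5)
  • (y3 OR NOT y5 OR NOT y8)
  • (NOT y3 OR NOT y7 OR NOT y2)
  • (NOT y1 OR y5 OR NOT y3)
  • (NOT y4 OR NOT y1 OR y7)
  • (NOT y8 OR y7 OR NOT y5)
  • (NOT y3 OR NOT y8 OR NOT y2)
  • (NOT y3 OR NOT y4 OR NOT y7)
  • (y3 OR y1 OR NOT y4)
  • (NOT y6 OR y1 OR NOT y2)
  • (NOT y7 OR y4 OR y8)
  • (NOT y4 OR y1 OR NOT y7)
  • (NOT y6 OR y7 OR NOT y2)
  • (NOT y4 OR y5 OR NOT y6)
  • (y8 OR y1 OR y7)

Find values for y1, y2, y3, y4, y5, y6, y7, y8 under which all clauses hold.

y1 = T, y2 = F, y3 = F, y4 = F, y5 = T, y6 = T, y7 = F, y8 = F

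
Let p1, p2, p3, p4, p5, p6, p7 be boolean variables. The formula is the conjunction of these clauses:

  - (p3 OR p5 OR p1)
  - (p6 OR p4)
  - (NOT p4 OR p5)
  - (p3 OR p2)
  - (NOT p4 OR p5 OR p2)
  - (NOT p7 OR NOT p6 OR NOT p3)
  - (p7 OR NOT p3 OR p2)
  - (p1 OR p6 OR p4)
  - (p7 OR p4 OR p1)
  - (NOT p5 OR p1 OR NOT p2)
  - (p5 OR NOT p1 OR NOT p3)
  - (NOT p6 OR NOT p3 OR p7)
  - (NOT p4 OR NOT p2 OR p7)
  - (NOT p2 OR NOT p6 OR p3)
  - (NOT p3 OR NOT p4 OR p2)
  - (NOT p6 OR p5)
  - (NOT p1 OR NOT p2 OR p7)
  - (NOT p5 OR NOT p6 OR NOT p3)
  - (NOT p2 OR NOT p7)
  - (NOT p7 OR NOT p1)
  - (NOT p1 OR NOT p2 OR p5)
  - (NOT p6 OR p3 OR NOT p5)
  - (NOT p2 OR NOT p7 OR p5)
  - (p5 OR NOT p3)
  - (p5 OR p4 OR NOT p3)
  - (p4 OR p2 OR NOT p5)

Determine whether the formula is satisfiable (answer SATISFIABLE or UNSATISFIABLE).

UNSATISFIABLE

p5 = True:
  p2 = True:
    propagation gives p1=True, p7=True; an empty clause results — contradiction.
  p2 = False:
    propagation gives p3=True, p7=True, p6=False, p4=True; an empty clause results — contradiction.
p5 = False:
  propagation gives p4=False, p6=True; an empty clause results — contradiction.
Every branch closes, so no satisfying assignment exists.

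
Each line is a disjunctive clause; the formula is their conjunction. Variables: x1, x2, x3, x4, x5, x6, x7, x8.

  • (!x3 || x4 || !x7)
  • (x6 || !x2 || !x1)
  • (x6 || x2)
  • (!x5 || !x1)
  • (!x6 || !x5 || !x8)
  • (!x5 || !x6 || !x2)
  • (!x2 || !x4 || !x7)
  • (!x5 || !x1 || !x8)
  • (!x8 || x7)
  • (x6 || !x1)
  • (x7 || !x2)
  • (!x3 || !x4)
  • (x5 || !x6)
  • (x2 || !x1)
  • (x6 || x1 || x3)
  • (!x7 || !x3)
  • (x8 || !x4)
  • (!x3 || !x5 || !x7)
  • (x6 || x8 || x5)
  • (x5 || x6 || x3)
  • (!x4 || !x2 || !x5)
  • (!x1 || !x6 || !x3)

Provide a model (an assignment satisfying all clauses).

x1 = False, x2 = False, x3 = False, x4 = False, x5 = True, x6 = True, x7 = True, x8 = False

Check each clause:
  1. (!x7 || x4 || !x3) — !x3 is true.
  2. (!x1 || !x2 || x6) — x6 is true.
  3. (x6 || x2) — x6 is true.
  4. (!x5 || !x1) — !x1 is true.
  5. (!x5 || !x6 || !x8) — !x8 is true.
  6. (!x2 || !x5 || !x6) — !x2 is true.
  7. (!x2 || !x4 || !x7) — !x4 is true.
  8. (!x1 || !x8 || !x5) — !x8 is true.
  9. (x7 || !x8) — !x8 is true.
  10. (!x1 || x6) — x6 is true.
  11. (!x2 || x7) — !x2 is true.
  12. (!x3 || !x4) — !x4 is true.
  13. (x5 || !x6) — x5 is true.
  14. (x2 || !x1) — !x1 is true.
  15. (x1 || x6 || x3) — x6 is true.
  16. (!x3 || !x7) — !x3 is true.
  17. (x8 || !x4) — !x4 is true.
  18. (!x3 || !x5 || !x7) — !x3 is true.
  19. (x8 || x6 || x5) — x5 is true.
  20. (x3 || x5 || x6) — x5 is true.
  21. (!x2 || !x4 || !x5) — !x4 is true.
  22. (!x3 || !x1 || !x6) — !x3 is true.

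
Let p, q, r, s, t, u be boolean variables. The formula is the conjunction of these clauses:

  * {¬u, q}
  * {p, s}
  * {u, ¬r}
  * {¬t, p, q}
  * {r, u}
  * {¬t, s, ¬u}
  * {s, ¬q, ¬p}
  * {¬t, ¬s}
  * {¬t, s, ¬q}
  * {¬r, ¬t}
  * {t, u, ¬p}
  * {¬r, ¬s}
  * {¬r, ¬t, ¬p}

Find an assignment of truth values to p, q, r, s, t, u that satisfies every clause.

p=True, q=True, r=False, s=True, t=False, u=True

Check each clause:
  1. {¬u, q} — q is true.
  2. {s, p} — p is true.
  3. {u, ¬r} — ¬r is true.
  4. {¬t, q, p} — p is true.
  5. {r, u} — u is true.
  6. {s, ¬u, ¬t} — ¬t is true.
  7. {¬p, s, ¬q} — s is true.
  8. {¬t, ¬s} — ¬t is true.
  9. {¬q, ¬t, s} — ¬t is true.
  10. {¬t, ¬r} — ¬t is true.
  11. {u, ¬p, t} — u is true.
  12. {¬r, ¬s} — ¬r is true.
  13. {¬r, ¬p, ¬t} — ¬t is true.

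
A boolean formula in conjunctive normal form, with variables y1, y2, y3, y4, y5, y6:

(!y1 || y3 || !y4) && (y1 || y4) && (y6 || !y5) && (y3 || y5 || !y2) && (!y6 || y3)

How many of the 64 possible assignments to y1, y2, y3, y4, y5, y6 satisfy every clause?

Split on y3, then y1.
  y3=T, y1=T: y2, y4 free; 3 ways for (y5,y6) × 2^2 = 12.
  y3=T, y1=F: y2 free; 3 ways for (y4,y5,y6) × 2^1 = 6.
  y3=F, y1=T: remaining (y2,y4,y5,y6) ∈ {(F,F,F,F)} — 1.
  y3=F, y1=F: remaining (y2,y4,y5,y6) ∈ {(F,T,F,F)} — 1.
Total: 12 + 6 + 1 + 1 = 20.

20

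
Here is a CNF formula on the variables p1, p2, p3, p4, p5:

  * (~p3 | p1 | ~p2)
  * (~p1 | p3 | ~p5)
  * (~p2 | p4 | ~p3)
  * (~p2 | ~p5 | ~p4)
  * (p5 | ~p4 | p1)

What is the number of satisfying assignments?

17

Case analysis on p1 and p2:
  p1=1, p2=1: remaining (p3,p4,p5) ∈ {(0,0,0); (0,1,0); (1,1,0)} — 3.
  p1=1, p2=0: p4 free; 3 ways for (p3,p5) × 2^1 = 6.
  p1=0, p2=1: remaining (p3,p4,p5) ∈ {(0,0,0); (0,0,1)} — 2.
  p1=0, p2=0: p3 free; 3 ways for (p4,p5) × 2^1 = 6.
Total: 3 + 6 + 2 + 6 = 17.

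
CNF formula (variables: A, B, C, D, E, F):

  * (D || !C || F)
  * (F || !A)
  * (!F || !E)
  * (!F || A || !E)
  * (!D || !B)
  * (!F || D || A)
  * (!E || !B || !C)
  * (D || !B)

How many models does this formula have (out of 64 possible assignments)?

Split on F, then D.
  F=1, D=1: remaining (A,B,C,E) ∈ {(0,0,0,0); (0,0,1,0); (1,0,0,0); (1,0,1,0)} — 4.
  F=1, D=0: remaining (A,B,C,E) ∈ {(1,0,0,0); (1,0,1,0)} — 2.
  F=0, D=1: remaining (A,B,C,E) ∈ {(0,0,0,0); (0,0,0,1); (0,0,1,0); (0,0,1,1)} — 4.
  F=0, D=0: remaining (A,B,C,E) ∈ {(0,0,0,0); (0,0,0,1)} — 2.
Total: 4 + 2 + 4 + 2 = 12.

12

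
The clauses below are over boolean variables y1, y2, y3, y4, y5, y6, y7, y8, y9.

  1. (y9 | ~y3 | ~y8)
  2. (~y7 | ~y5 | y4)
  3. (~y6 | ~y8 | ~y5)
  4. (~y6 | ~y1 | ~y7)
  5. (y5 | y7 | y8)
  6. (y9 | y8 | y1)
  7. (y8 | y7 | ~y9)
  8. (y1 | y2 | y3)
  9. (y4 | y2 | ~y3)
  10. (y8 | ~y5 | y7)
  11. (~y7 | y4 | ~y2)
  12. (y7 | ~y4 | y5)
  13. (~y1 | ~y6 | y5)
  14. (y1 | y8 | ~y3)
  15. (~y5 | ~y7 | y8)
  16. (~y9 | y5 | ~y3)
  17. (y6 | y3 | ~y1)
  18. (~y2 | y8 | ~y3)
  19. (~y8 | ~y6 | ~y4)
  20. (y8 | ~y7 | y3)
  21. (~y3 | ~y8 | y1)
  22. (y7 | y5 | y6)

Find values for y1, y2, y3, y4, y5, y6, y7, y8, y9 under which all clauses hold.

y1 = False, y2 = True, y3 = False, y4 = True, y5 = True, y6 = False, y7 = True, y8 = True, y9 = True

Try y1 = False.
Branch on y2: take y2 = True.
Set y3 = False and propagate.
For the remaining variables, y4 = True, y5 = True, y6 = False, y7 = True, y8 = True, y9 = True works.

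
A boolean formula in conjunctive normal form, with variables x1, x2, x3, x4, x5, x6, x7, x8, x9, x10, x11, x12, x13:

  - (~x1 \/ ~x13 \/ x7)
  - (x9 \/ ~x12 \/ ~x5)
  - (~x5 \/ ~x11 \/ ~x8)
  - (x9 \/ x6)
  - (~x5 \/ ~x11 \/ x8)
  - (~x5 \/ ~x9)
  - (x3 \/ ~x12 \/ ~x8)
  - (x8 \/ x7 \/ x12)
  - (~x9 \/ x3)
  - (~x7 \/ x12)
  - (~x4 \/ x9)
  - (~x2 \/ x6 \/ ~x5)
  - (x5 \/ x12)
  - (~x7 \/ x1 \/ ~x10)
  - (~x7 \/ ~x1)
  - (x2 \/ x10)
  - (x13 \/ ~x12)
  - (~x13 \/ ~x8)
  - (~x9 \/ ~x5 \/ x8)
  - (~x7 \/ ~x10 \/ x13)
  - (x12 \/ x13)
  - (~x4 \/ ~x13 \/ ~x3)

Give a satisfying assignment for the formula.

x1 = F  x2 = T  x3 = T  x4 = F  x5 = F  x6 = T  x7 = F  x8 = F  x9 = T  x10 = T  x11 = T  x12 = T  x13 = T

Pure literal: x4 appears only negated; assign x4 = False.
x6 occurs only positively in the remaining clauses — set x6 = True.
Set x1 = False and propagate.
For the remaining variables, x2 = True, x3 = True, x5 = False, x7 = False, x8 = False, x9 = True, x10 = True, x11 = True, x12 = True, x13 = True works.
Every clause has at least one true literal under this assignment.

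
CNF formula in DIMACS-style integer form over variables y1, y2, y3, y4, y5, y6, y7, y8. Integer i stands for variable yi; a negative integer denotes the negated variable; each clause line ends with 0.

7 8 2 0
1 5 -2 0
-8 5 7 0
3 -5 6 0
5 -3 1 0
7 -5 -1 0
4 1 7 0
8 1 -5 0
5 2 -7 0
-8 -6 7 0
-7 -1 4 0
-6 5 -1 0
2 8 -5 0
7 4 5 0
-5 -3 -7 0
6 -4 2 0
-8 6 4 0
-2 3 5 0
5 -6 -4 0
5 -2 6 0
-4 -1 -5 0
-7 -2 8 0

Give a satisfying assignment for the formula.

y1=False, y2=False, y3=False, y4=False, y5=True, y6=True, y7=True, y8=True

Try y1 = False.
The remaining clauses are satisfied by y2 = False, y3 = False, y4 = False, y5 = True, y6 = True, y7 = True, y8 = True.
Every clause has at least one true literal under this assignment.
Check each clause:
  1. (y2 ∨ y7 ∨ y8) — y8 is true.
  2. (y1 ∨ y5 ∨ ¬y2) — y5 is true.
  3. (¬y8 ∨ y7 ∨ y5) — y5 is true.
  4. (¬y5 ∨ y6 ∨ y3) — y6 is true.
  5. (¬y3 ∨ y5 ∨ y1) — ¬y3 is true.
  6. (¬y1 ∨ y7 ∨ ¬y5) — ¬y1 is true.
  7. (y1 ∨ y7 ∨ y4) — y7 is true.
  8. (¬y5 ∨ y1 ∨ y8) — y8 is true.
  9. (y2 ∨ ¬y7 ∨ y5) — y5 is true.
  10. (¬y6 ∨ ¬y8 ∨ y7) — y7 is true.
  11. (¬y7 ∨ ¬y1 ∨ y4) — ¬y1 is true.
  12. (y5 ∨ ¬y1 ∨ ¬y6) — y5 is true.
  13. (¬y5 ∨ y8 ∨ y2) — y8 is true.
  14. (y5 ∨ y4 ∨ y7) — y5 is true.
  15. (¬y7 ∨ ¬y5 ∨ ¬y3) — ¬y3 is true.
  16. (y6 ∨ ¬y4 ∨ y2) — ¬y4 is true.
  17. (y6 ∨ ¬y8 ∨ y4) — y6 is true.
  18. (y5 ∨ y3 ∨ ¬y2) — y5 is true.
  19. (¬y4 ∨ ¬y6 ∨ y5) — ¬y4 is true.
  20. (y6 ∨ ¬y2 ∨ y5) — y5 is true.
  21. (¬y1 ∨ ¬y5 ∨ ¬y4) — ¬y4 is true.
  22. (¬y7 ∨ y8 ∨ ¬y2) — y8 is true.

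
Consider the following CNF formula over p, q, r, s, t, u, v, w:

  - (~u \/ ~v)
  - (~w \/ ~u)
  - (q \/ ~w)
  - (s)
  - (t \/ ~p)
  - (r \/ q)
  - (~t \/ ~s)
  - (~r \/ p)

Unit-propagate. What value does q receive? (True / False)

True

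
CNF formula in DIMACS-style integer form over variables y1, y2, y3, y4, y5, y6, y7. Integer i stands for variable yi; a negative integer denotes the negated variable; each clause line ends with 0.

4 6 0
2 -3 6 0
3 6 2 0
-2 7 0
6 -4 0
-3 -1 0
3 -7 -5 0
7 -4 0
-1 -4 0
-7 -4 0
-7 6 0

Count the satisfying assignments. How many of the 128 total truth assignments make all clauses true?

14

Case analysis on y4 and y6:
  y4=T, y6=T: a clause becomes empty — 0.
  y4=T, y6=F: a clause becomes empty — 0.
  y4=F, y6=T: 14 of the 32 assignments to (y1,y2,y3,y5,y7) work.
  y4=F, y6=F: a clause becomes empty — 0.
Total: 0 + 0 + 14 + 0 = 14.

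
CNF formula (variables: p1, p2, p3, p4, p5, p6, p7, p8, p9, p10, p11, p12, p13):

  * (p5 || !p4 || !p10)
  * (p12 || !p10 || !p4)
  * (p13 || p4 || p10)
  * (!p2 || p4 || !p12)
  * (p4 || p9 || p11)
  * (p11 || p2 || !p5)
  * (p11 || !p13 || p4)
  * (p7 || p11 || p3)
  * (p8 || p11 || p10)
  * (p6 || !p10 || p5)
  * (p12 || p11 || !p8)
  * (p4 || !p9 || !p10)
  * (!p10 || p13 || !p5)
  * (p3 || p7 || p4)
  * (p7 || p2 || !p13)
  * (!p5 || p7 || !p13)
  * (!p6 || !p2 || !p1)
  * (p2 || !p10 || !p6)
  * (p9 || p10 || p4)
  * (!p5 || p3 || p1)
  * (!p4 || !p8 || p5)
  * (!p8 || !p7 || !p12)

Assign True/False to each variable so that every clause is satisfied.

p1=0, p2=0, p3=1, p4=1, p5=0, p6=0, p7=1, p8=0, p9=0, p10=0, p11=1, p12=0, p13=0

Pure literal: p3 appears only positively; assign p3 = True.
p11 occurs only positively in the remaining clauses — set p11 = True.
Try p1 = False.
Try p2 = False.
The remaining clauses are satisfied by p4 = True, p5 = False, p6 = False, p7 = True, p8 = False, p9 = False, p10 = False, p12 = False, p13 = False.
Check each clause:
  1. (!p10 || p5 || !p4) — !p10 is true.
  2. (!p4 || p12 || !p10) — !p10 is true.
  3. (p10 || p4 || p13) — p4 is true.
  4. (!p12 || p4 || !p2) — p4 is true.
  5. (p11 || p9 || p4) — p11 is true.
  6. (p2 || !p5 || p11) — p11 is true.
  7. (!p13 || p4 || p11) — p11 is true.
  8. (p7 || p11 || p3) — p3 is true.
  9. (p11 || p8 || p10) — p11 is true.
  10. (!p10 || p5 || p6) — !p10 is true.
  11. (!p8 || p11 || p12) — !p8 is true.
  12. (!p10 || !p9 || p4) — p4 is true.
  13. (!p10 || p13 || !p5) — !p5 is true.
  14. (p3 || p7 || p4) — p3 is true.
  15. (p2 || !p13 || p7) — !p13 is true.
  16. (!p13 || !p5 || p7) — !p5 is true.
  17. (!p6 || !p2 || !p1) — !p6 is true.
  18. (!p6 || !p10 || p2) — !p6 is true.
  19. (p9 || p4 || p10) — p4 is true.
  20. (p1 || p3 || !p5) — p3 is true.
  21. (p5 || !p4 || !p8) — !p8 is true.
  22. (!p12 || !p8 || !p7) — !p8 is true.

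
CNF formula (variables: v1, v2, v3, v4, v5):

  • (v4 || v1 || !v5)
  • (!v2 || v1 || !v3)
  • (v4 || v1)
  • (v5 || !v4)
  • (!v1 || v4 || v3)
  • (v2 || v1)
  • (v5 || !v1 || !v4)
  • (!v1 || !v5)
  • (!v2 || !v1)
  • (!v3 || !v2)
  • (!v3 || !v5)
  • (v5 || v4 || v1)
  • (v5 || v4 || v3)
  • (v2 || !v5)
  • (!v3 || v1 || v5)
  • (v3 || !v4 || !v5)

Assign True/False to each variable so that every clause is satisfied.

v1=True, v2=False, v3=True, v4=False, v5=False

Branch on v1: take v1 = True.
  then v5 is forced to False.
  then v4 is forced to False.
  then v3 is forced to True.
  then v2 is forced to False.
Check each clause:
  1. (v1 || !v5 || v4) — v1 is true.
  2. (!v2 || !v3 || v1) — v1 is true.
  3. (v4 || v1) — v1 is true.
  4. (v5 || !v4) — !v4 is true.
  5. (v3 || v4 || !v1) — v3 is true.
  6. (v1 || v2) — v1 is true.
  7. (v5 || !v1 || !v4) — !v4 is true.
  8. (!v1 || !v5) — !v5 is true.
  9. (!v2 || !v1) — !v2 is true.
  10. (!v3 || !v2) — !v2 is true.
  11. (!v5 || !v3) — !v5 is true.
  12. (v4 || v5 || v1) — v1 is true.
  13. (v4 || v5 || v3) — v3 is true.
  14. (!v5 || v2) — !v5 is true.
  15. (v1 || v5 || !v3) — v1 is true.
  16. (!v4 || v3 || !v5) — v3 is true.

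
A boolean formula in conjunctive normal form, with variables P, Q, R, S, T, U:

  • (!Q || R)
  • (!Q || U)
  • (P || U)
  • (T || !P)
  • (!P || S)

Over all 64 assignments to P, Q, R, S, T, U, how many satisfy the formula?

17

Case analysis on P and Q:
  P=T, Q=T: remaining (R,S,T,U) ∈ {(T,T,T,T)} — 1.
  P=T, Q=F: remaining (R,S,T,U) ∈ {(F,T,T,F); (F,T,T,T); (T,T,T,F); (T,T,T,T)} — 4.
  P=F, Q=T: remaining (R,S,T,U) ∈ {(T,F,F,T); (T,F,T,T); (T,T,F,T); (T,T,T,T)} — 4.
  P=F, Q=F: forces U=T; R, S, T free → 2^3 = 8.
Total: 1 + 4 + 4 + 8 = 17.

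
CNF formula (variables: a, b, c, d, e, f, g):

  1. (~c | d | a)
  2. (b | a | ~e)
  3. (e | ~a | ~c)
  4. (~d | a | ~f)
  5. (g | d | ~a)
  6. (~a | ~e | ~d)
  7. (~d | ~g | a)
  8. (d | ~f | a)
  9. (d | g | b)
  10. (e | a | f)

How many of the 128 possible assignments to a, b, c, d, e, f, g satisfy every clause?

24

Case analysis on a and d:
  a=1, d=1: forces c=0; e=0; b, f, g free → 2^3 = 8.
  a=1, d=0: b, f free; 3 ways for (c,e,g) × 2^2 = 12.
  a=0, d=1: remaining (b,c,e,f,g) ∈ {(1,0,1,0,0); (1,1,1,0,0)} — 2.
  a=0, d=0: remaining (b,c,e,f,g) ∈ {(1,0,1,0,0); (1,0,1,0,1)} — 2.
Total: 8 + 12 + 2 + 2 = 24.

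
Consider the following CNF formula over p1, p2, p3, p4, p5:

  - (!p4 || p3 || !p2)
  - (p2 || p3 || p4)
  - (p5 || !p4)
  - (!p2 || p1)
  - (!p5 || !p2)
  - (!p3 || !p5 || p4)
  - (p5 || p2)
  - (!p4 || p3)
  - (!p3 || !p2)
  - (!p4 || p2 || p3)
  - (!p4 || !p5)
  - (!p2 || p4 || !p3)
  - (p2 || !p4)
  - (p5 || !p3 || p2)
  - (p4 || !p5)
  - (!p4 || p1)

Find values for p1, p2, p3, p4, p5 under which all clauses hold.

p1=T  p2=T  p3=F  p4=F  p5=F

p1 occurs only positively in the remaining clauses — set p1 = True.
Try p2 = True.
  then p5 is forced to False.
  then p4 is forced to False.
  then p3 is forced to False.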